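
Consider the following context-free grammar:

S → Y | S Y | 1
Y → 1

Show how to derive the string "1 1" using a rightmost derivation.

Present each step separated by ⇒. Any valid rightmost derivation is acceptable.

S ⇒ S Y ⇒ S 1 ⇒ 1 1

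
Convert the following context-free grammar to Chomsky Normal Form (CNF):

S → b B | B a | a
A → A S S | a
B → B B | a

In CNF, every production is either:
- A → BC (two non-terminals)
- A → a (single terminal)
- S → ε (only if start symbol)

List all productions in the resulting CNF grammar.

TB → b; TA → a; S → a; A → a; B → a; S → TB B; S → B TA; A → A X0; X0 → S S; B → B B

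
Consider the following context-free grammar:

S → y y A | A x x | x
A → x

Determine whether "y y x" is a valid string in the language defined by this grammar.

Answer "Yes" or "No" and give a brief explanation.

Yes - a valid derivation exists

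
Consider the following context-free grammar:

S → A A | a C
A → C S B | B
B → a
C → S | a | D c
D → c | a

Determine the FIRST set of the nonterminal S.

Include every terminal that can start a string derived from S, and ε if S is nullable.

We compute FIRST(S) using the standard algorithm.
FIRST(A) = {a, c}
FIRST(B) = {a}
FIRST(C) = {a, c}
FIRST(D) = {a, c}
FIRST(S) = {a, c}
Therefore, FIRST(S) = {a, c}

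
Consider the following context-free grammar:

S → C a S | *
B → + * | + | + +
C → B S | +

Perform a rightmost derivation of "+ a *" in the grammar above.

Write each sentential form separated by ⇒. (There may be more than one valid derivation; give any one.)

S ⇒ C a S ⇒ C a * ⇒ + a *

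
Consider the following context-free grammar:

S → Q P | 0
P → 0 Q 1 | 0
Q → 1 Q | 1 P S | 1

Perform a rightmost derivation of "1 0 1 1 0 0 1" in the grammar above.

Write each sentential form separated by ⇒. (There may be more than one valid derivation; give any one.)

S ⇒ Q P ⇒ Q 0 Q 1 ⇒ Q 0 1 Q 1 ⇒ Q 0 1 1 P S 1 ⇒ Q 0 1 1 P 0 1 ⇒ Q 0 1 1 0 0 1 ⇒ 1 0 1 1 0 0 1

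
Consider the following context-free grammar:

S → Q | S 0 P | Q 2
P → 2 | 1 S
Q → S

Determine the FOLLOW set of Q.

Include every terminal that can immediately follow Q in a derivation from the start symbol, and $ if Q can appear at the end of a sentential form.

We compute FOLLOW(Q) using the standard algorithm.
FOLLOW(S) starts with {$}.
FIRST(P) = {1, 2}
FIRST(Q) = {}
FIRST(S) = {}
FOLLOW(P) = {$, 0, 2}
FOLLOW(Q) = {$, 0, 2}
FOLLOW(S) = {$, 0, 2}
Therefore, FOLLOW(Q) = {$, 0, 2}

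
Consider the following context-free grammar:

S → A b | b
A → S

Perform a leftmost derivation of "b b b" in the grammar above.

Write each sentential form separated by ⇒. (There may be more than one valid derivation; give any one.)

S ⇒ A b ⇒ S b ⇒ A b b ⇒ S b b ⇒ b b b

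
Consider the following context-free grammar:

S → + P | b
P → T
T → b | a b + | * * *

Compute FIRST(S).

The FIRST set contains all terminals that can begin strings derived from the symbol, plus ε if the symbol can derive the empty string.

We compute FIRST(S) using the standard algorithm.
FIRST(P) = {*, a, b}
FIRST(S) = {+, b}
FIRST(T) = {*, a, b}
Therefore, FIRST(S) = {+, b}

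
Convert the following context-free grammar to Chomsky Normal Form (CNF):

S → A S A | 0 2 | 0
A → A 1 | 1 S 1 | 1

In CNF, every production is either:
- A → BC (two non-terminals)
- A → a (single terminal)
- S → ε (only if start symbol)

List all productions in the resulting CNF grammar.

T0 → 0; T2 → 2; S → 0; T1 → 1; A → 1; S → A X0; X0 → S A; S → T0 T2; A → A T1; A → T1 X1; X1 → S T1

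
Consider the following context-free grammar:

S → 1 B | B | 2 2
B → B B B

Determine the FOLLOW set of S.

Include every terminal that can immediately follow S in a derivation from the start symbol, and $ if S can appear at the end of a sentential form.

We compute FOLLOW(S) using the standard algorithm.
FOLLOW(S) starts with {$}.
FIRST(B) = {}
FIRST(S) = {1, 2}
FOLLOW(B) = {$}
FOLLOW(S) = {$}
Therefore, FOLLOW(S) = {$}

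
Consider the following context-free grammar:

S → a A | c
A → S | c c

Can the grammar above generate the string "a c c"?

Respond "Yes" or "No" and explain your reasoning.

Yes - a valid derivation exists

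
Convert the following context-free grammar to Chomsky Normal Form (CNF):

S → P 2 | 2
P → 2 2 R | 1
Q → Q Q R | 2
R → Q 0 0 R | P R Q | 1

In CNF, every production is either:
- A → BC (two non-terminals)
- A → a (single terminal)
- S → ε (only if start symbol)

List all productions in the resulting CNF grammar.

T2 → 2; S → 2; P → 1; Q → 2; T0 → 0; R → 1; S → P T2; P → T2 X0; X0 → T2 R; Q → Q X1; X1 → Q R; R → Q X2; X2 → T0 X3; X3 → T0 R; R → P X4; X4 → R Q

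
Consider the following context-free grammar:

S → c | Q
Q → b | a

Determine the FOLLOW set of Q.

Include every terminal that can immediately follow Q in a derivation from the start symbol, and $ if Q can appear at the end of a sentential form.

We compute FOLLOW(Q) using the standard algorithm.
FOLLOW(S) starts with {$}.
FIRST(Q) = {a, b}
FIRST(S) = {a, b, c}
FOLLOW(Q) = {$}
FOLLOW(S) = {$}
Therefore, FOLLOW(Q) = {$}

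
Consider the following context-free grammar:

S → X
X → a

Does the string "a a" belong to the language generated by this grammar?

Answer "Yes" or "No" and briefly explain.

No - no valid derivation exists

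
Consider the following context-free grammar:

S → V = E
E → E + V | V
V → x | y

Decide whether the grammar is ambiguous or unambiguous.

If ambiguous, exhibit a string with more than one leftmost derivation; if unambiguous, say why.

Unambiguous - every string in the language has a unique leftmost derivation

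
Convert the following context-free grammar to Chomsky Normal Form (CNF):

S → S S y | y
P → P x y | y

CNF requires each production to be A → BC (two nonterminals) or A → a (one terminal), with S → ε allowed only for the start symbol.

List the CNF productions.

TY → y; S → y; TX → x; P → y; S → S X0; X0 → S TY; P → P X1; X1 → TX TY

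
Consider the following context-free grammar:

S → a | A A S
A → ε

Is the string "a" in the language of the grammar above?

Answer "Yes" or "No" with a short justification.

Yes - a valid derivation exists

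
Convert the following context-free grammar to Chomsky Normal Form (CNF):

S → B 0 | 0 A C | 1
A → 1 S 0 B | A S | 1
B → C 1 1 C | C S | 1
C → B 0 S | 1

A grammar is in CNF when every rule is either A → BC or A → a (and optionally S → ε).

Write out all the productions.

T0 → 0; S → 1; T1 → 1; A → 1; B → 1; C → 1; S → B T0; S → T0 X0; X0 → A C; A → T1 X1; X1 → S X2; X2 → T0 B; A → A S; B → C X3; X3 → T1 X4; X4 → T1 C; B → C S; C → B X5; X5 → T0 S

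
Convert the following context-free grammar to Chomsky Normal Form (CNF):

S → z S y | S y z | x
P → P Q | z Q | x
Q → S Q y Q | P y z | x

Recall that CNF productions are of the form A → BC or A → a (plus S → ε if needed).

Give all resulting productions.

TZ → z; TY → y; S → x; P → x; Q → x; S → TZ X0; X0 → S TY; S → S X1; X1 → TY TZ; P → P Q; P → TZ Q; Q → S X2; X2 → Q X3; X3 → TY Q; Q → P X4; X4 → TY TZ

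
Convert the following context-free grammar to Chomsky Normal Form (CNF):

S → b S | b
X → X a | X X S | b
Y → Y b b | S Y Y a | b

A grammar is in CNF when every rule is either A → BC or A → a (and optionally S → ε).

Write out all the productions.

TB → b; S → b; TA → a; X → b; Y → b; S → TB S; X → X TA; X → X X0; X0 → X S; Y → Y X1; X1 → TB TB; Y → S X2; X2 → Y X3; X3 → Y TA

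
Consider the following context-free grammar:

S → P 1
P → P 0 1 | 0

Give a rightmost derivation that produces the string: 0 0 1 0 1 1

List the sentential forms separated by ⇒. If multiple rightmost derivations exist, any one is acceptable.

S ⇒ P 1 ⇒ P 0 1 1 ⇒ P 0 1 0 1 1 ⇒ 0 0 1 0 1 1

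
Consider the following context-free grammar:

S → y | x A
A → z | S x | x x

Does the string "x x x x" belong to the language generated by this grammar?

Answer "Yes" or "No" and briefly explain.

No - no valid derivation exists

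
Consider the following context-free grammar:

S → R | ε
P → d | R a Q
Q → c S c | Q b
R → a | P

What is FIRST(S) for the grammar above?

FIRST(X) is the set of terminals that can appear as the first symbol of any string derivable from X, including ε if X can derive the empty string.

We compute FIRST(S) using the standard algorithm.
FIRST(P) = {a, d}
FIRST(Q) = {c}
FIRST(R) = {a, d}
FIRST(S) = {a, d, ε}
Therefore, FIRST(S) = {a, d, ε}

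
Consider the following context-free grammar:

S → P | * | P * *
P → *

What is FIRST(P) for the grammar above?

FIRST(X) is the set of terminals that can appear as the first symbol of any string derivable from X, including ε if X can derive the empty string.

We compute FIRST(P) using the standard algorithm.
FIRST(P) = {*}
FIRST(S) = {*}
Therefore, FIRST(P) = {*}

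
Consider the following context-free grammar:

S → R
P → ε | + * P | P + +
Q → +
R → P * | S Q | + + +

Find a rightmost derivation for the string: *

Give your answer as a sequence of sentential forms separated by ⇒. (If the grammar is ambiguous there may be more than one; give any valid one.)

S ⇒ R ⇒ P * ⇒ *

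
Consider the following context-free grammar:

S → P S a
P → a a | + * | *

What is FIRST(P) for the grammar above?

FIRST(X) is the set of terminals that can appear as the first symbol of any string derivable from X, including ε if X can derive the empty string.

We compute FIRST(P) using the standard algorithm.
FIRST(P) = {*, +, a}
FIRST(S) = {*, +, a}
Therefore, FIRST(P) = {*, +, a}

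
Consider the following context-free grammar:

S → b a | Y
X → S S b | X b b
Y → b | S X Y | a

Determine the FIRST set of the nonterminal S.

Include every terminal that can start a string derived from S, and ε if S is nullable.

We compute FIRST(S) using the standard algorithm.
FIRST(S) = {a, b}
FIRST(X) = {a, b}
FIRST(Y) = {a, b}
Therefore, FIRST(S) = {a, b}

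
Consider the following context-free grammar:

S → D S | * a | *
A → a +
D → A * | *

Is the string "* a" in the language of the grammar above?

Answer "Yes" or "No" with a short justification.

Yes - a valid derivation exists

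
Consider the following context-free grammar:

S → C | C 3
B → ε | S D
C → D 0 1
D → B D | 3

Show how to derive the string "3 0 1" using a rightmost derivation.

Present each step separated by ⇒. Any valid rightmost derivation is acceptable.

S ⇒ C ⇒ D 0 1 ⇒ 3 0 1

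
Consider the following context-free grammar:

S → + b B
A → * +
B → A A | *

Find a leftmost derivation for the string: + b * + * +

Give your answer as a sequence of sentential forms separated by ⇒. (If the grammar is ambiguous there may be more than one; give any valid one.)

S ⇒ + b B ⇒ + b A A ⇒ + b * + A ⇒ + b * + * +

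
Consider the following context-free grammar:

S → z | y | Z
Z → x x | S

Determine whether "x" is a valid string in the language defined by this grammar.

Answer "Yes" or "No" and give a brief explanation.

No - no valid derivation exists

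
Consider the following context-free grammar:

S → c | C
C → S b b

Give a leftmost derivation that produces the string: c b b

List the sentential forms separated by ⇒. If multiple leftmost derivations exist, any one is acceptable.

S ⇒ C ⇒ S b b ⇒ c b b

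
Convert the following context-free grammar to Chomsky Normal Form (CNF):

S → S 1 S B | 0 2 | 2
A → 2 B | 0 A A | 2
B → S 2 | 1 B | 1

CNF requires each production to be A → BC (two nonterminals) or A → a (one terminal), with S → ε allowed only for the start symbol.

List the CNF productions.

T1 → 1; T0 → 0; T2 → 2; S → 2; A → 2; B → 1; S → S X0; X0 → T1 X1; X1 → S B; S → T0 T2; A → T2 B; A → T0 X2; X2 → A A; B → S T2; B → T1 B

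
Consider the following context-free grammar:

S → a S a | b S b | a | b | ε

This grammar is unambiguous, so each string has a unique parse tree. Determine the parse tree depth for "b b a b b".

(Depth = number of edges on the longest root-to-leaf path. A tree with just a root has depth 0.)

3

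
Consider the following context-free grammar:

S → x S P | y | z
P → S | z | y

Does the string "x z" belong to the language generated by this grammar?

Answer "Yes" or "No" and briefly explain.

No - no valid derivation exists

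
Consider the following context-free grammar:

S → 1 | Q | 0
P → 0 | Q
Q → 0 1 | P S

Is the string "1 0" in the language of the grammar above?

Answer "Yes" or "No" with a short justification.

No - no valid derivation exists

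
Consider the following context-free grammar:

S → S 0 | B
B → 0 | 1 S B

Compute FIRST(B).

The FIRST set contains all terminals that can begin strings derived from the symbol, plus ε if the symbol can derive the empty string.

We compute FIRST(B) using the standard algorithm.
FIRST(B) = {0, 1}
FIRST(S) = {0, 1}
Therefore, FIRST(B) = {0, 1}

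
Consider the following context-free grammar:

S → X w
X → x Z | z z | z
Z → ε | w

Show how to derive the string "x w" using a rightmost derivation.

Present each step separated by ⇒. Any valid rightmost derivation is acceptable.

S ⇒ X w ⇒ x Z w ⇒ x w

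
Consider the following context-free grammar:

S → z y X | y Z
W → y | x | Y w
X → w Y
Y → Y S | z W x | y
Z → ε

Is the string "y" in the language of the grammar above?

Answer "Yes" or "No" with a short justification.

Yes - a valid derivation exists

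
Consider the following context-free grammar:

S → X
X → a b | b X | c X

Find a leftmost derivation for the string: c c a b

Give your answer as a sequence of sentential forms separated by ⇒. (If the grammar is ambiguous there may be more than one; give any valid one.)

S ⇒ X ⇒ c X ⇒ c c X ⇒ c c a b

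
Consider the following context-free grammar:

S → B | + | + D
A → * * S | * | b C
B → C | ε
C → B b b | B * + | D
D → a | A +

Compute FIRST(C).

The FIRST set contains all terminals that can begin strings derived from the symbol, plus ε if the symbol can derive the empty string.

We compute FIRST(C) using the standard algorithm.
FIRST(A) = {*, b}
FIRST(B) = {*, a, b, ε}
FIRST(C) = {*, a, b}
FIRST(D) = {*, a, b}
FIRST(S) = {*, +, a, b, ε}
Therefore, FIRST(C) = {*, a, b}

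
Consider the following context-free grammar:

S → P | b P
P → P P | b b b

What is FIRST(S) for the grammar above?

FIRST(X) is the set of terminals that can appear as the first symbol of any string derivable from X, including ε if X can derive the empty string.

We compute FIRST(S) using the standard algorithm.
FIRST(P) = {b}
FIRST(S) = {b}
Therefore, FIRST(S) = {b}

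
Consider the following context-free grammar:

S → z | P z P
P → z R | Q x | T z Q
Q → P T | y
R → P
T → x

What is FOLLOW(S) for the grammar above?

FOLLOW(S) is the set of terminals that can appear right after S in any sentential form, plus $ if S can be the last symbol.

We compute FOLLOW(S) using the standard algorithm.
FOLLOW(S) starts with {$}.
FIRST(P) = {x, y, z}
FIRST(Q) = {x, y, z}
FIRST(R) = {x, y, z}
FIRST(S) = {x, y, z}
FIRST(T) = {x}
FOLLOW(P) = {$, x, z}
FOLLOW(Q) = {$, x, z}
FOLLOW(R) = {$, x, z}
FOLLOW(S) = {$}
FOLLOW(T) = {$, x, z}
Therefore, FOLLOW(S) = {$}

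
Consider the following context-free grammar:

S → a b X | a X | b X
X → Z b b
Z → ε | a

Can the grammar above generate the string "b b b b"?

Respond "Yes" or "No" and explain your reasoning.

No - no valid derivation exists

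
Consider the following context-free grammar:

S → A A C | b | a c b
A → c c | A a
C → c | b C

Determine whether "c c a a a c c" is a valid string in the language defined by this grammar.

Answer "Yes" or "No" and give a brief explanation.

No - no valid derivation exists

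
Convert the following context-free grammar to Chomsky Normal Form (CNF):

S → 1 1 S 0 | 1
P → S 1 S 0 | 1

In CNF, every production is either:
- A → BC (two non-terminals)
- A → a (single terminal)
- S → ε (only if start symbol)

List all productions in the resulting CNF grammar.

T1 → 1; T0 → 0; S → 1; P → 1; S → T1 X0; X0 → T1 X1; X1 → S T0; P → S X2; X2 → T1 X3; X3 → S T0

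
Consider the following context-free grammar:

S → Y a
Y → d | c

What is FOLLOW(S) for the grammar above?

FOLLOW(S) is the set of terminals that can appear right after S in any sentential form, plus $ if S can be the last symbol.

We compute FOLLOW(S) using the standard algorithm.
FOLLOW(S) starts with {$}.
FIRST(S) = {c, d}
FIRST(Y) = {c, d}
FOLLOW(S) = {$}
FOLLOW(Y) = {a}
Therefore, FOLLOW(S) = {$}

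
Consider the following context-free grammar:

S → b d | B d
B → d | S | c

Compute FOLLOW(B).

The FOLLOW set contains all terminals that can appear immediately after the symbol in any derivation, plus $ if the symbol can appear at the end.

We compute FOLLOW(B) using the standard algorithm.
FOLLOW(S) starts with {$}.
FIRST(B) = {b, c, d}
FIRST(S) = {b, c, d}
FOLLOW(B) = {d}
FOLLOW(S) = {$, d}
Therefore, FOLLOW(B) = {d}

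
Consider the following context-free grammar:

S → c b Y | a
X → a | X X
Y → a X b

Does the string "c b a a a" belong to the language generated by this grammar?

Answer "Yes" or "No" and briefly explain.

No - no valid derivation exists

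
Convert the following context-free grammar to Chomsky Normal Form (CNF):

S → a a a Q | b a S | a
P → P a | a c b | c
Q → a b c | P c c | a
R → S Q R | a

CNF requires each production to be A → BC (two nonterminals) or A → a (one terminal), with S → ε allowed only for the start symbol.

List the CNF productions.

TA → a; TB → b; S → a; TC → c; P → c; Q → a; R → a; S → TA X0; X0 → TA X1; X1 → TA Q; S → TB X2; X2 → TA S; P → P TA; P → TA X3; X3 → TC TB; Q → TA X4; X4 → TB TC; Q → P X5; X5 → TC TC; R → S X6; X6 → Q R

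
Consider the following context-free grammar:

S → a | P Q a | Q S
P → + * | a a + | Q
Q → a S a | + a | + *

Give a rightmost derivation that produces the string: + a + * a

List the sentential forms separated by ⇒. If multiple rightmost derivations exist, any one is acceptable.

S ⇒ P Q a ⇒ P + * a ⇒ Q + * a ⇒ + a + * a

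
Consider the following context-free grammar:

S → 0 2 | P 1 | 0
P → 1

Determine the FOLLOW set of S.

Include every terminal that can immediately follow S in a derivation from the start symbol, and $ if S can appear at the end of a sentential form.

We compute FOLLOW(S) using the standard algorithm.
FOLLOW(S) starts with {$}.
FIRST(P) = {1}
FIRST(S) = {0, 1}
FOLLOW(P) = {1}
FOLLOW(S) = {$}
Therefore, FOLLOW(S) = {$}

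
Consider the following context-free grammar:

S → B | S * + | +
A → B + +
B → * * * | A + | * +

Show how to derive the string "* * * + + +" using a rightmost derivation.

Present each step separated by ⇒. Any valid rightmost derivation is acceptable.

S ⇒ B ⇒ A + ⇒ B + + + ⇒ * * * + + +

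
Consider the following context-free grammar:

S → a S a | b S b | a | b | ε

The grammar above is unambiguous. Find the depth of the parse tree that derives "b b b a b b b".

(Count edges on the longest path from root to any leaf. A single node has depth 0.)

4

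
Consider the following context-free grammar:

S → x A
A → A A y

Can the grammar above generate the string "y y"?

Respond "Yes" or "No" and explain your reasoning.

No - no valid derivation exists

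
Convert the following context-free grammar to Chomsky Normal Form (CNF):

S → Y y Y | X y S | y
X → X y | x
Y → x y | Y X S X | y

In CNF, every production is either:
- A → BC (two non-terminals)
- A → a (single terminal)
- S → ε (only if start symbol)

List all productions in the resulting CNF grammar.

TY → y; S → y; X → x; TX → x; Y → y; S → Y X0; X0 → TY Y; S → X X1; X1 → TY S; X → X TY; Y → TX TY; Y → Y X2; X2 → X X3; X3 → S X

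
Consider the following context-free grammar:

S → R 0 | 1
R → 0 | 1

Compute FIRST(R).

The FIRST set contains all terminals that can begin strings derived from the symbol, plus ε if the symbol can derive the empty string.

We compute FIRST(R) using the standard algorithm.
FIRST(R) = {0, 1}
FIRST(S) = {0, 1}
Therefore, FIRST(R) = {0, 1}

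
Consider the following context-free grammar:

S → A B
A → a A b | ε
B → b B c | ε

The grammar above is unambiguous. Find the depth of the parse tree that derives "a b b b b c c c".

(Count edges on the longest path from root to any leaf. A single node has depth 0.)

5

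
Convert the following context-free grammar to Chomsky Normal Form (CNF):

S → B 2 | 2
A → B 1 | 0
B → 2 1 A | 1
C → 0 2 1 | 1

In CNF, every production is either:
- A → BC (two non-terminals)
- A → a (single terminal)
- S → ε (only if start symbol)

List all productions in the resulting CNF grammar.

T2 → 2; S → 2; T1 → 1; A → 0; B → 1; T0 → 0; C → 1; S → B T2; A → B T1; B → T2 X0; X0 → T1 A; C → T0 X1; X1 → T2 T1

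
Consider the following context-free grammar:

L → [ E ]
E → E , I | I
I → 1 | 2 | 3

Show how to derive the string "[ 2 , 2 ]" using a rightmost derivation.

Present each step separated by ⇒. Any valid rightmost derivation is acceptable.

L ⇒ [ E ] ⇒ [ E , I ] ⇒ [ E , 2 ] ⇒ [ I , 2 ] ⇒ [ 2 , 2 ]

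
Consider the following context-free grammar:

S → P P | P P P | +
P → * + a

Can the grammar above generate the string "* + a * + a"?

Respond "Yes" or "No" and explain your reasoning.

Yes - a valid derivation exists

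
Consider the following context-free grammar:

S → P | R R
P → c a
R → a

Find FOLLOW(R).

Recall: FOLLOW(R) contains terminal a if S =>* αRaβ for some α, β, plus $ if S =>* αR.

We compute FOLLOW(R) using the standard algorithm.
FOLLOW(S) starts with {$}.
FIRST(P) = {c}
FIRST(R) = {a}
FIRST(S) = {a, c}
FOLLOW(P) = {$}
FOLLOW(R) = {$, a}
FOLLOW(S) = {$}
Therefore, FOLLOW(R) = {$, a}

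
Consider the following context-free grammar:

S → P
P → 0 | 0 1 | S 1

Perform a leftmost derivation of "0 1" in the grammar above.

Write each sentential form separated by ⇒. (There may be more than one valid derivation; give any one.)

S ⇒ P ⇒ S 1 ⇒ P 1 ⇒ 0 1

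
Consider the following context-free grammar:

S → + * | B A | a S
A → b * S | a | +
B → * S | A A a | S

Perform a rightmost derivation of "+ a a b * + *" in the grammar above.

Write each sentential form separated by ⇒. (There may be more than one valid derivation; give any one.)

S ⇒ B A ⇒ B b * S ⇒ B b * + * ⇒ A A a b * + * ⇒ A a a b * + * ⇒ + a a b * + *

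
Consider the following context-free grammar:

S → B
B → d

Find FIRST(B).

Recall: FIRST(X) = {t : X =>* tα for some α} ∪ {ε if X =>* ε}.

We compute FIRST(B) using the standard algorithm.
FIRST(B) = {d}
FIRST(S) = {d}
Therefore, FIRST(B) = {d}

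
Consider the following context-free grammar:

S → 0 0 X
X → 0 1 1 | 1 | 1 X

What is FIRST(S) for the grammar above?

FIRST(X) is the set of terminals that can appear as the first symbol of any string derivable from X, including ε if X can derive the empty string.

We compute FIRST(S) using the standard algorithm.
FIRST(S) = {0}
FIRST(X) = {0, 1}
Therefore, FIRST(S) = {0}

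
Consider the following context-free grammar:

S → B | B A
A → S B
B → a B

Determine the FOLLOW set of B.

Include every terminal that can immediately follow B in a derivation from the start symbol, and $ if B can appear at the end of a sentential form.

We compute FOLLOW(B) using the standard algorithm.
FOLLOW(S) starts with {$}.
FIRST(A) = {a}
FIRST(B) = {a}
FIRST(S) = {a}
FOLLOW(A) = {$, a}
FOLLOW(B) = {$, a}
FOLLOW(S) = {$, a}
Therefore, FOLLOW(B) = {$, a}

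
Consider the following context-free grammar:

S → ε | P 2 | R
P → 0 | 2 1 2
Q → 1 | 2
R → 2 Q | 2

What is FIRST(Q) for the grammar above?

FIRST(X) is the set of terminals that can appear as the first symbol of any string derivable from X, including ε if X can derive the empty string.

We compute FIRST(Q) using the standard algorithm.
FIRST(P) = {0, 2}
FIRST(Q) = {1, 2}
FIRST(R) = {2}
FIRST(S) = {0, 2, ε}
Therefore, FIRST(Q) = {1, 2}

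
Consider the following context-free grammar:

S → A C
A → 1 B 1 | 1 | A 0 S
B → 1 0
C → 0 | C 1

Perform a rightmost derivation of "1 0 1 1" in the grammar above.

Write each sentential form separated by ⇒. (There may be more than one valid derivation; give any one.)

S ⇒ A C ⇒ A C 1 ⇒ A C 1 1 ⇒ A 0 1 1 ⇒ 1 0 1 1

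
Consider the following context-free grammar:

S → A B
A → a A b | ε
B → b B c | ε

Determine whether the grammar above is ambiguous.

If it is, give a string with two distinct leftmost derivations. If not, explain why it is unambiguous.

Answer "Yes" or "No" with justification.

No - the grammar is unambiguous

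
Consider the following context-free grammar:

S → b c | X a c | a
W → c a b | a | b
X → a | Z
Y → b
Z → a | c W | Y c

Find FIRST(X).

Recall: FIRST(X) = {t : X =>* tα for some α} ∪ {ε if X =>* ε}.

We compute FIRST(X) using the standard algorithm.
FIRST(S) = {a, b, c}
FIRST(W) = {a, b, c}
FIRST(X) = {a, b, c}
FIRST(Y) = {b}
FIRST(Z) = {a, b, c}
Therefore, FIRST(X) = {a, b, c}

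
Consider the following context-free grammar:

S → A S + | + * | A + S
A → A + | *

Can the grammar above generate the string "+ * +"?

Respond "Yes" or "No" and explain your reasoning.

No - no valid derivation exists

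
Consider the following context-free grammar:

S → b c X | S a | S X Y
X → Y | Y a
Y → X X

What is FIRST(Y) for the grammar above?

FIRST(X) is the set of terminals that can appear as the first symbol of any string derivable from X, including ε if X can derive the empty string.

We compute FIRST(Y) using the standard algorithm.
FIRST(S) = {b}
FIRST(X) = {}
FIRST(Y) = {}
Therefore, FIRST(Y) = {}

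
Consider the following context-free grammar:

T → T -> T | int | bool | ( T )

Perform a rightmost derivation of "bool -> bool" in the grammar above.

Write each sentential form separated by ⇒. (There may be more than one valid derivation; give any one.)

T ⇒ T -> T ⇒ T -> bool ⇒ bool -> bool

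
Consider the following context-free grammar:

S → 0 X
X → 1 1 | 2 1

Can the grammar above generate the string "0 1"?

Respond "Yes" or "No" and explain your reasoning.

No - no valid derivation exists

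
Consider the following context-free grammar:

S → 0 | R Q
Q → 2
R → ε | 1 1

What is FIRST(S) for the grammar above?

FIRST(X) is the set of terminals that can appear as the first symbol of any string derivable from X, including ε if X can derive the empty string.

We compute FIRST(S) using the standard algorithm.
FIRST(Q) = {2}
FIRST(R) = {1, ε}
FIRST(S) = {0, 1, 2}
Therefore, FIRST(S) = {0, 1, 2}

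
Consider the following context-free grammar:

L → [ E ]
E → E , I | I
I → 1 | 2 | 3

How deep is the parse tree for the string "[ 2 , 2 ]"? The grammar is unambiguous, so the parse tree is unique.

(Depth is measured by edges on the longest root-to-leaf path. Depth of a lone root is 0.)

4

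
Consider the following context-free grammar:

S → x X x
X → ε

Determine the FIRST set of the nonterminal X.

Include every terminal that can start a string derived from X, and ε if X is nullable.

We compute FIRST(X) using the standard algorithm.
FIRST(S) = {x}
FIRST(X) = {ε}
Therefore, FIRST(X) = {ε}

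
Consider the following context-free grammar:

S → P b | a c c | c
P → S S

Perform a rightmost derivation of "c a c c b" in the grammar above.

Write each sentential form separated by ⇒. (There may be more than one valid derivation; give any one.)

S ⇒ P b ⇒ S S b ⇒ S a c c b ⇒ c a c c b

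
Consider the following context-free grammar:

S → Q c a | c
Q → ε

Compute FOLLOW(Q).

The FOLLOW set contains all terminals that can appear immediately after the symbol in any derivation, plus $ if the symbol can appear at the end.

We compute FOLLOW(Q) using the standard algorithm.
FOLLOW(S) starts with {$}.
FIRST(Q) = {ε}
FIRST(S) = {c}
FOLLOW(Q) = {c}
FOLLOW(S) = {$}
Therefore, FOLLOW(Q) = {c}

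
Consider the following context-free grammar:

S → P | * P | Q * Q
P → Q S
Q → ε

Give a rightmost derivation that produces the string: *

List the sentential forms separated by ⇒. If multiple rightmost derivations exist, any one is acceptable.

S ⇒ Q * Q ⇒ Q * ⇒ *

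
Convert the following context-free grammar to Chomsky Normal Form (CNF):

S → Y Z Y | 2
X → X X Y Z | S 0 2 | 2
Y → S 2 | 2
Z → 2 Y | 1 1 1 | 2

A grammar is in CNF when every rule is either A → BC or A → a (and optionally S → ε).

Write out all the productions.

S → 2; T0 → 0; T2 → 2; X → 2; Y → 2; T1 → 1; Z → 2; S → Y X0; X0 → Z Y; X → X X1; X1 → X X2; X2 → Y Z; X → S X3; X3 → T0 T2; Y → S T2; Z → T2 Y; Z → T1 X4; X4 → T1 T1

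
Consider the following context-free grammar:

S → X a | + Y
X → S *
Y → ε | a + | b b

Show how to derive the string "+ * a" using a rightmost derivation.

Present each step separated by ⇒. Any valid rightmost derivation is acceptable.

S ⇒ X a ⇒ S * a ⇒ + Y * a ⇒ + * a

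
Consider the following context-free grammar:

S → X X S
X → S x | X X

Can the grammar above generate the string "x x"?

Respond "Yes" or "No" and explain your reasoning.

No - no valid derivation exists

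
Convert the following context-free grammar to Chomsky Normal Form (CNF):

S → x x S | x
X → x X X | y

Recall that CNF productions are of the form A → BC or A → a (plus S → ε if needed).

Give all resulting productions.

TX → x; S → x; X → y; S → TX X0; X0 → TX S; X → TX X1; X1 → X X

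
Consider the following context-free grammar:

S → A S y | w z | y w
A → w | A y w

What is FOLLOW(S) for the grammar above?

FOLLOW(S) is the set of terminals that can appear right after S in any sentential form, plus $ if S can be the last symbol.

We compute FOLLOW(S) using the standard algorithm.
FOLLOW(S) starts with {$}.
FIRST(A) = {w}
FIRST(S) = {w, y}
FOLLOW(A) = {w, y}
FOLLOW(S) = {$, y}
Therefore, FOLLOW(S) = {$, y}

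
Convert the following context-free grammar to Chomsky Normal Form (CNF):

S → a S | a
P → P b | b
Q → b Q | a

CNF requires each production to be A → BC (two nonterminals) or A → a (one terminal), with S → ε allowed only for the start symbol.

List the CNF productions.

TA → a; S → a; TB → b; P → b; Q → a; S → TA S; P → P TB; Q → TB Q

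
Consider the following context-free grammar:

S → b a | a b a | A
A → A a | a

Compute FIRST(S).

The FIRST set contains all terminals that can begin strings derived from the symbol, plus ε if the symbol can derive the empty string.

We compute FIRST(S) using the standard algorithm.
FIRST(A) = {a}
FIRST(S) = {a, b}
Therefore, FIRST(S) = {a, b}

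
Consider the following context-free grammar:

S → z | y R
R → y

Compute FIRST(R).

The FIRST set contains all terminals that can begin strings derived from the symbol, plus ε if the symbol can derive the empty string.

We compute FIRST(R) using the standard algorithm.
FIRST(R) = {y}
FIRST(S) = {y, z}
Therefore, FIRST(R) = {y}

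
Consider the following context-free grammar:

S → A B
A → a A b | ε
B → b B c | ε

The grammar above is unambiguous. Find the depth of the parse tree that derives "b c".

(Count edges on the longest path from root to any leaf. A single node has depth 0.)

3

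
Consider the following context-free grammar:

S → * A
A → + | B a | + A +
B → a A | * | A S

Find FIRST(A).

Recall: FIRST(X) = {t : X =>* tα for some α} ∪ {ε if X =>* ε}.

We compute FIRST(A) using the standard algorithm.
FIRST(A) = {*, +, a}
FIRST(B) = {*, +, a}
FIRST(S) = {*}
Therefore, FIRST(A) = {*, +, a}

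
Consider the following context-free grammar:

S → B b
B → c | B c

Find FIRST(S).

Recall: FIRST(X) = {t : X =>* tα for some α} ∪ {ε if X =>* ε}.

We compute FIRST(S) using the standard algorithm.
FIRST(B) = {c}
FIRST(S) = {c}
Therefore, FIRST(S) = {c}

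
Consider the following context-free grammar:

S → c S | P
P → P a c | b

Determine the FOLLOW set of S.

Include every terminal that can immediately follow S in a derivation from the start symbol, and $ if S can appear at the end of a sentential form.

We compute FOLLOW(S) using the standard algorithm.
FOLLOW(S) starts with {$}.
FIRST(P) = {b}
FIRST(S) = {b, c}
FOLLOW(P) = {$, a}
FOLLOW(S) = {$}
Therefore, FOLLOW(S) = {$}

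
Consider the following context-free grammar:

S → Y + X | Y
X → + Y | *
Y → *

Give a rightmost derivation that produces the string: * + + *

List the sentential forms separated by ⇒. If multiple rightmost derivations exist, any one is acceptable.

S ⇒ Y + X ⇒ Y + + Y ⇒ Y + + * ⇒ * + + *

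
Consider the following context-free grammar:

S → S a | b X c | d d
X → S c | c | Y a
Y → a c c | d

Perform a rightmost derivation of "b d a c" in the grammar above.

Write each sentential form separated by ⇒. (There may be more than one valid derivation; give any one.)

S ⇒ b X c ⇒ b Y a c ⇒ b d a c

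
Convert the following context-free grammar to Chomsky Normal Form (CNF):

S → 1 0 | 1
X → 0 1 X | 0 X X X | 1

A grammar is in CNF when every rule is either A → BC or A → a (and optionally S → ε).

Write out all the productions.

T1 → 1; T0 → 0; S → 1; X → 1; S → T1 T0; X → T0 X0; X0 → T1 X; X → T0 X1; X1 → X X2; X2 → X X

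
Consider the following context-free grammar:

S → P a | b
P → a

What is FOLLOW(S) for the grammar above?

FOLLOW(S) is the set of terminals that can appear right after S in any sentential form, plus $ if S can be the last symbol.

We compute FOLLOW(S) using the standard algorithm.
FOLLOW(S) starts with {$}.
FIRST(P) = {a}
FIRST(S) = {a, b}
FOLLOW(P) = {a}
FOLLOW(S) = {$}
Therefore, FOLLOW(S) = {$}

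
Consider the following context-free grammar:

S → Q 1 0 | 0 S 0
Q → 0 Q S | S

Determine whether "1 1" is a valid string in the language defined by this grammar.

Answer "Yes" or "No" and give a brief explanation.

No - no valid derivation exists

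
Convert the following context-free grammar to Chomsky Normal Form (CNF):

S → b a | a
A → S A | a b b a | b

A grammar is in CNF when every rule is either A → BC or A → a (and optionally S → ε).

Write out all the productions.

TB → b; TA → a; S → a; A → b; S → TB TA; A → S A; A → TA X0; X0 → TB X1; X1 → TB TA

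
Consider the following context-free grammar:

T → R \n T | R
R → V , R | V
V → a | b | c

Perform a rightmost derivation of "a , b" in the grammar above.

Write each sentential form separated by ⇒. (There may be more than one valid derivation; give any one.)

T ⇒ R ⇒ V , R ⇒ V , V ⇒ V , b ⇒ a , b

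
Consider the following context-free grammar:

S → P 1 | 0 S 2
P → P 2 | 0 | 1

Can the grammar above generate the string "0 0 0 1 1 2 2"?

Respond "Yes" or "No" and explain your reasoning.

No - no valid derivation exists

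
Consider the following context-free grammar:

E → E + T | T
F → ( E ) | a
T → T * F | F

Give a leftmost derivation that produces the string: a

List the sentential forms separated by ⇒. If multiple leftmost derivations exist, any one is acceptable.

E ⇒ T ⇒ F ⇒ a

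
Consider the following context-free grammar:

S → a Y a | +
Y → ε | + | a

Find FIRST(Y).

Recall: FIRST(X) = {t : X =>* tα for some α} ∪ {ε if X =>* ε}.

We compute FIRST(Y) using the standard algorithm.
FIRST(S) = {+, a}
FIRST(Y) = {+, a, ε}
Therefore, FIRST(Y) = {+, a, ε}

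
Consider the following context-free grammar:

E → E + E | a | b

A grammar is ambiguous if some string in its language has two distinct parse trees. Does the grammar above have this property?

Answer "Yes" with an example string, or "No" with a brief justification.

Yes - the string 'a + a + b + b' has two distinct parse trees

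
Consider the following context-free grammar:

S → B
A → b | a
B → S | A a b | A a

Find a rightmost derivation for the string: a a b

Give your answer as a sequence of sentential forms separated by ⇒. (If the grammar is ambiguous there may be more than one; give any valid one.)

S ⇒ B ⇒ A a b ⇒ a a b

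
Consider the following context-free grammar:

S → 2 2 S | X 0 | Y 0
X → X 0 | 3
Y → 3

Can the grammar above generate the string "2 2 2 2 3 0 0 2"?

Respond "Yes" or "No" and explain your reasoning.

No - no valid derivation exists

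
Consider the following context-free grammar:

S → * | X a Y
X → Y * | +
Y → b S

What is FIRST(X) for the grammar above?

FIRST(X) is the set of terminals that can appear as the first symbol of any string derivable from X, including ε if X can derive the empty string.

We compute FIRST(X) using the standard algorithm.
FIRST(S) = {*, +, b}
FIRST(X) = {+, b}
FIRST(Y) = {b}
Therefore, FIRST(X) = {+, b}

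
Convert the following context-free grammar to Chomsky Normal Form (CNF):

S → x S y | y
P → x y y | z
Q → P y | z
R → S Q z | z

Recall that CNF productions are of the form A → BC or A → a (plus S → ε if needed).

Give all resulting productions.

TX → x; TY → y; S → y; P → z; Q → z; TZ → z; R → z; S → TX X0; X0 → S TY; P → TX X1; X1 → TY TY; Q → P TY; R → S X2; X2 → Q TZ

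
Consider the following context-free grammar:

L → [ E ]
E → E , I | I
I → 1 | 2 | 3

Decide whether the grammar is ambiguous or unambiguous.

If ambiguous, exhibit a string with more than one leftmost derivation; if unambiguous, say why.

Unambiguous - every string in the language has a unique leftmost derivation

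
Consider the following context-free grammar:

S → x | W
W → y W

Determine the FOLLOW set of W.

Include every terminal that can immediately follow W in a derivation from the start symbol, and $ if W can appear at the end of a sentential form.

We compute FOLLOW(W) using the standard algorithm.
FOLLOW(S) starts with {$}.
FIRST(S) = {x, y}
FIRST(W) = {y}
FOLLOW(S) = {$}
FOLLOW(W) = {$}
Therefore, FOLLOW(W) = {$}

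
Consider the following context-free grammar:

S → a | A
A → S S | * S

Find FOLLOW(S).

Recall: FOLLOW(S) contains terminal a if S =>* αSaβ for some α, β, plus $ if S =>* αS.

We compute FOLLOW(S) using the standard algorithm.
FOLLOW(S) starts with {$}.
FIRST(A) = {*, a}
FIRST(S) = {*, a}
FOLLOW(A) = {$, *, a}
FOLLOW(S) = {$, *, a}
Therefore, FOLLOW(S) = {$, *, a}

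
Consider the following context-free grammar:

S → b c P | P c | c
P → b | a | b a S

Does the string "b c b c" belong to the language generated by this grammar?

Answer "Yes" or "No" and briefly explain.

No - no valid derivation exists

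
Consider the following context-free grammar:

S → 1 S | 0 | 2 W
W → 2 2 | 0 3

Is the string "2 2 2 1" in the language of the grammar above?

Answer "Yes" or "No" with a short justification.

No - no valid derivation exists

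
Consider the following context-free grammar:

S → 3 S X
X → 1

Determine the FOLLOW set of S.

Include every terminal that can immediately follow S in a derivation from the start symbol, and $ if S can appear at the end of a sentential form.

We compute FOLLOW(S) using the standard algorithm.
FOLLOW(S) starts with {$}.
FIRST(S) = {3}
FIRST(X) = {1}
FOLLOW(S) = {$, 1}
FOLLOW(X) = {$, 1}
Therefore, FOLLOW(S) = {$, 1}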